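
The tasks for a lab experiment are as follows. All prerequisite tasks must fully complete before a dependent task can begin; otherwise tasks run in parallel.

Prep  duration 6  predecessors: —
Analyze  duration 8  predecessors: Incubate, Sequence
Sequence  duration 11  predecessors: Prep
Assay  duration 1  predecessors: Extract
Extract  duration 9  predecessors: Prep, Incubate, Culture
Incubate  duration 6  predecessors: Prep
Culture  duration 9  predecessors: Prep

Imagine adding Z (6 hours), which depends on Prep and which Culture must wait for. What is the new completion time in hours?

Originally the plan takes 25 hours.
With Z inserted, Culture now waits for max(Prep, Z).
New critical path: Prep→Z→Culture→Extract→Assay = 6+6+9+9+1 = 31 ⇒ 31 hours.

31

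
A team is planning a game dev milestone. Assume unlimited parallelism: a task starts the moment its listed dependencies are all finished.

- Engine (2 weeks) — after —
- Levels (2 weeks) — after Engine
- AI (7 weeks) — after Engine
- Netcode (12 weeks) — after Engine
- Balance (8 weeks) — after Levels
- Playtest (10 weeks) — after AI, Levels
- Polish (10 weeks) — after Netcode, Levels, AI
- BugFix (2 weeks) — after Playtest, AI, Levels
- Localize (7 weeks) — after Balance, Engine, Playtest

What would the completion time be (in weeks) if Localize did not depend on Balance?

With the dependency in place, Engine→AI→Playtest→Localize = 2+7+10+7 = 26 sets the finish at 26 weeks.
Dropping Balance→Localize doesn't change Localize's earliest start (19); another predecessor still binds.
The longest chain is now Engine→AI→Playtest→Localize = 2+7+10+7 = 26, so the plan takes 26 weeks.

26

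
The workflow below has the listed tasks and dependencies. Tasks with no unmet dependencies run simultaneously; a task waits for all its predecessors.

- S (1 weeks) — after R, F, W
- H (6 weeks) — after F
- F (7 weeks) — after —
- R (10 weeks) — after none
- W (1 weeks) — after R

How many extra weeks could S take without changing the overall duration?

1

F→H = 7+6 = 13 sets the makespan at 13 weeks.
Longest path through S: 12 weeks (earliest finish 12, latest finish 13).
Float = 13 − 12 = 1.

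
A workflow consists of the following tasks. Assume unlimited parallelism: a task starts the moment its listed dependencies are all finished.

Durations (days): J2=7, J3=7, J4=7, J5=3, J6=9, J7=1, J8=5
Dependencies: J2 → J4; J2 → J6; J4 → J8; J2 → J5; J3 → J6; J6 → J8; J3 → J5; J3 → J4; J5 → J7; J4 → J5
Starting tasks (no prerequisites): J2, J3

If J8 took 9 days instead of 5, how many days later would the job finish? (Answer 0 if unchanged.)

As given, the longest chain is J2→J6→J8 = 7+9+5 = 21, so the finish is 21 days.
J8 is on the critical path; changing it to 9 makes that path 25 days.
No other chain overtakes it, so the finish is 25 days.
Change in finish: 25 − 21 = +4 days.

4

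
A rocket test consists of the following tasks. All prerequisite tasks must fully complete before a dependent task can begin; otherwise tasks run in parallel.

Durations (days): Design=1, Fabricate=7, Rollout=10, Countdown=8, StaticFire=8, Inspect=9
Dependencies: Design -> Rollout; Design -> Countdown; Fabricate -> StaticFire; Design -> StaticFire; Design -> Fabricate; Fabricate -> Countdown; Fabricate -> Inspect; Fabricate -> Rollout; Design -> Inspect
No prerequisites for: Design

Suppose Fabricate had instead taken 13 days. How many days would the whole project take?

The binding path is Design→Fabricate→Rollout = 1+7+10 = 18; finish at 18 days.
Since Fabricate is critical, the +6 change carries straight to that chain (now 24 days).
The critical path is still Design→Fabricate→Rollout; finish is now 24 days.

24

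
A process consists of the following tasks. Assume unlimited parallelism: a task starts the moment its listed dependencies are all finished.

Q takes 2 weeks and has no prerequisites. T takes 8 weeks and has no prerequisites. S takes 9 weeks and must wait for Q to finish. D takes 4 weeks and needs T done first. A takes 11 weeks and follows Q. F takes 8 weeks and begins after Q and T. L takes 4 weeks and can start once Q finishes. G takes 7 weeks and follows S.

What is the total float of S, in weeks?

Critical path: Q→S→G = 2+9+7 = 18, so the finish is 18 weeks.
The longest chain containing S totals 18 weeks.
Slack of S = 2 − 2 = 0 weeks.

0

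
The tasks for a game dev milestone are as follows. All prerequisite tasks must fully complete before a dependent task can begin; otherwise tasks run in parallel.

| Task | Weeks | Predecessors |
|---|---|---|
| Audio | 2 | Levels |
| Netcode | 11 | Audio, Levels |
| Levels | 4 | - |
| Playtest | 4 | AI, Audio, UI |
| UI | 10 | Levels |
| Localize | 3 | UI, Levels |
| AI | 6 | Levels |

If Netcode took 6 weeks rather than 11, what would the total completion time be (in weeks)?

As given, the longest chain is Levels→UI→Playtest = 4+10+4 = 18, so the finish is 18 weeks.
The longest path through Netcode is only 17 weeks, so Netcode has float 1.
That remains the longest chain; total 18 weeks.

18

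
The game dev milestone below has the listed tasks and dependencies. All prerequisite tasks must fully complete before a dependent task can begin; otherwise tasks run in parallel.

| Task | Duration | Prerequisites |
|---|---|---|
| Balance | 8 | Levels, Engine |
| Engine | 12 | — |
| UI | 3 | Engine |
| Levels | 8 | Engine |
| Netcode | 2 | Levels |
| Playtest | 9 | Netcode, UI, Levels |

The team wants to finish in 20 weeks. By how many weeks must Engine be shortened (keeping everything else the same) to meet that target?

Current finish: 31 weeks; target: 20.
Engine is on every critical path, so each week cut from Engine cuts the finish by one (this holds down to a finish of 20).
Need 31 − 20 = 11 weeks off Engine → Engine becomes 1 week, finish becomes 20.

11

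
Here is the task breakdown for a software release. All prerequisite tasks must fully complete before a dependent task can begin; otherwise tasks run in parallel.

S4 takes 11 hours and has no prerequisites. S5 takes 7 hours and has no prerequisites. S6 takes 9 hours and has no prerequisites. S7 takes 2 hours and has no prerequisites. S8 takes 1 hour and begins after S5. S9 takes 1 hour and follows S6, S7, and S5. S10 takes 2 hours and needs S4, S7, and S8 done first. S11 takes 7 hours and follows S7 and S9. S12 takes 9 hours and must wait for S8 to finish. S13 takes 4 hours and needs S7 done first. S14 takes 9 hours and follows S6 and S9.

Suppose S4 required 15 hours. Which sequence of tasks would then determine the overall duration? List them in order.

S6, S9, S14

The binding path is S6→S9→S14 = 9+1+9 = 19; finish at 19 hours.
S4 has 6 hours of float (longest path through it is 13).
That remains the longest chain; total 19 hours.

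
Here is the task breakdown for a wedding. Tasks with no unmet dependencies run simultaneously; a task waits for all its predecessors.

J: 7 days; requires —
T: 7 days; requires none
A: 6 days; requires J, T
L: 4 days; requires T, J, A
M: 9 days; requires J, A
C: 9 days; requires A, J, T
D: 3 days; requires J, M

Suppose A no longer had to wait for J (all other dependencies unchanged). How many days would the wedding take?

Before: longest chain J→A→M→D = 7+6+9+3 = 25, finish 25.
Dropping J→A doesn't change A's earliest start (7); another predecessor still binds.
New critical path: T→A→M→D = 7+6+9+3 = 25 ⇒ 25 days.

25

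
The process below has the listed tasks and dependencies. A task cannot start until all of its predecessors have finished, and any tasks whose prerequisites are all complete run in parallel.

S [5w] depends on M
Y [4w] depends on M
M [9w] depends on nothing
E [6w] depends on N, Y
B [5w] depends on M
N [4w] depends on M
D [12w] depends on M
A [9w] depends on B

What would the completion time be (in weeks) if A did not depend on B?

Original critical path: M→B→A = 9+5+9 = 23 ⇒ 23 weeks.
Without B→A, A's earliest start moves from 14 to 0.
After: M→D = 9+12 = 21 → 21 weeks.

21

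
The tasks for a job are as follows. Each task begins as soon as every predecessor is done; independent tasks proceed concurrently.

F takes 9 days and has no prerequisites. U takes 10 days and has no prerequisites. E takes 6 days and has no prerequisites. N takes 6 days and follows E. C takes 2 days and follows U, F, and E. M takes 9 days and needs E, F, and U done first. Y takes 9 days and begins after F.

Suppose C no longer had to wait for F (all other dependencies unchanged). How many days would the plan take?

19

Before: longest chain U→M = 10+9 = 19, finish 19.
Dropping F→C doesn't change C's earliest start (10); another predecessor still binds.
The longest chain is now U→M = 10+9 = 19, so the plan takes 19 days.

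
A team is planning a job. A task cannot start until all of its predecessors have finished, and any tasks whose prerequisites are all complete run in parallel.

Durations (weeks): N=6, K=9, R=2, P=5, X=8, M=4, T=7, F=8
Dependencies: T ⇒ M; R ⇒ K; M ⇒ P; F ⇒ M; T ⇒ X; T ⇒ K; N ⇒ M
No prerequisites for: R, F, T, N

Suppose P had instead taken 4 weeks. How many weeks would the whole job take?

Actual critical path: F→M→P = 8+4+5 = 17 ⇒ 17 weeks.
Since P is critical, the -1 change carries straight to that chain (now 16 weeks).
No other chain overtakes it, so the finish is 16 weeks.

16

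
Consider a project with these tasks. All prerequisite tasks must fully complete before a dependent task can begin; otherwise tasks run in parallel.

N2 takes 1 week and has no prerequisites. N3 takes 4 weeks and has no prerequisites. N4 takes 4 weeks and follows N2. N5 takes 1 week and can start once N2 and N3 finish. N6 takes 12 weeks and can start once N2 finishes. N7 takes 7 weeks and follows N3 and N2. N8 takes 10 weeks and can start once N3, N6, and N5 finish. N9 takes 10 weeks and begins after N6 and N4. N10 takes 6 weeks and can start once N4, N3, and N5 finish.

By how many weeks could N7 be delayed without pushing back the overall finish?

12

The longest chain is N2→N6→N8 = 1+12+10 = 23; overall finish 23 weeks.
N7 finishes as early as 11 and must finish by 23.
So N7 can slip 23 − 11 = 12 weeks.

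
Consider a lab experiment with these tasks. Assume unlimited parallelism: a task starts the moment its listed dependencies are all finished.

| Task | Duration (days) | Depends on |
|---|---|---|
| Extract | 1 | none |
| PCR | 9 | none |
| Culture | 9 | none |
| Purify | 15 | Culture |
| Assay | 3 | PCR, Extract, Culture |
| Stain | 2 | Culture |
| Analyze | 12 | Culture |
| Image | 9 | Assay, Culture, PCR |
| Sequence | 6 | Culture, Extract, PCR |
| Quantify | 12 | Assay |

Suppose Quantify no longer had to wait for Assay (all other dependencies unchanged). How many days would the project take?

24

With the dependency in place, Culture→Purify = 9+15 = 24 sets the finish at 24 days.
Without Assay→Quantify, Quantify's earliest start moves from 12 to 0.
New critical path: Culture→Purify = 9+15 = 24 ⇒ 24 days.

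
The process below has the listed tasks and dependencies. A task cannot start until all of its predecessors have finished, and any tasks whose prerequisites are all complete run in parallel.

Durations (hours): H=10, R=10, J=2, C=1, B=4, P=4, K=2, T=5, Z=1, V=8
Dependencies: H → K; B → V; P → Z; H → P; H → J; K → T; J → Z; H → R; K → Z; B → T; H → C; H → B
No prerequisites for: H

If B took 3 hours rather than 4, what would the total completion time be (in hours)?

As given, the longest chain is H→B→V = 10+4+8 = 22, so the finish is 22 hours.
B is on the critical path; changing it to 3 makes that path 21 hours.
That remains the longest chain; total 21 hours.

21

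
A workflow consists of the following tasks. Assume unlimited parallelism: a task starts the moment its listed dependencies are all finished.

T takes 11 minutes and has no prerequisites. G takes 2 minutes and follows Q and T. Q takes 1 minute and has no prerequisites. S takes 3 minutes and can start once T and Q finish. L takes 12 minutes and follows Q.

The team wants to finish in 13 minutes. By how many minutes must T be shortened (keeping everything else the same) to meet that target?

1

Current finish: 14 minutes; target: 13.
T is on every critical path, so each minute cut from T cuts the finish by one (this holds down to a finish of 13).
Need 14 − 13 = 1 minute off T → T becomes 10 minutes, finish becomes 13.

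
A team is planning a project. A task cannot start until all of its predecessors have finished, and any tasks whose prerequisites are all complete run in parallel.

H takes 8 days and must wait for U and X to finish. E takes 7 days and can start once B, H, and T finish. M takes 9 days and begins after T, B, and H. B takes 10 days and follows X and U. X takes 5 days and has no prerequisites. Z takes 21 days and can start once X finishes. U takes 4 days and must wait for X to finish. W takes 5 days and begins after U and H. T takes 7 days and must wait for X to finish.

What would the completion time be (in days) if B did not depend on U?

26

With the dependency in place, X→U→B→M = 5+4+10+9 = 28 sets the finish at 28 days.
Without U→B, B's earliest start moves from 9 to 5.
The longest chain is now X→U→H→M = 5+4+8+9 = 26, so the job takes 26 days.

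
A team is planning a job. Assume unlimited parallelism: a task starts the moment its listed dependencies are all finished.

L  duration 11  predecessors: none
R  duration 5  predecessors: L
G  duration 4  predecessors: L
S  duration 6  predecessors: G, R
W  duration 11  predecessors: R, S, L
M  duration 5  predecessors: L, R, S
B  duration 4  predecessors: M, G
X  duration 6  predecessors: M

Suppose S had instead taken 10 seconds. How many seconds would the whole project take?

37

Baseline: L→R→S→W = 11+5+6+11 = 33 → 33 seconds.
S lies on that path, so at 10 seconds the path becomes 37 seconds.
The critical path is still L→R→S→W; finish is now 37 seconds.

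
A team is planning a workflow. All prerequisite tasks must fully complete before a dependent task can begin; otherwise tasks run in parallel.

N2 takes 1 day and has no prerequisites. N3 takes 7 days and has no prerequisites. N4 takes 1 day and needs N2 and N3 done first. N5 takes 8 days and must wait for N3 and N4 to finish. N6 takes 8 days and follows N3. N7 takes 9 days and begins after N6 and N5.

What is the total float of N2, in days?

6

N3→N4→N5→N7 = 7+1+8+9 = 25 sets the makespan at 25 days.
The longest chain containing N2 totals 19 days.
Slack of N2 = 6 − 0 = 6 days.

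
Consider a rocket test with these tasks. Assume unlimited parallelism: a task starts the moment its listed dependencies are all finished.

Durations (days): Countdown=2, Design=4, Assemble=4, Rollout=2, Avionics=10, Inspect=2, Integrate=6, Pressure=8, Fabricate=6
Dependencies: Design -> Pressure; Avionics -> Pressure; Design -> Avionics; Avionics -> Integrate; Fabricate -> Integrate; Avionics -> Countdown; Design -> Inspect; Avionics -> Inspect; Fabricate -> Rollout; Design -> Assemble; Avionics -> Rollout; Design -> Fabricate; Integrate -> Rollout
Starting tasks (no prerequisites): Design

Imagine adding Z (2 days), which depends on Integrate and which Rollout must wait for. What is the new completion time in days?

24

Originally the plan takes 22 days.
With Z inserted, Rollout now waits for max(Avionics, Fabricate, Integrate, Z).
New critical path: Design→Avionics→Integrate→Z→Rollout = 4+10+6+2+2 = 24 ⇒ 24 days.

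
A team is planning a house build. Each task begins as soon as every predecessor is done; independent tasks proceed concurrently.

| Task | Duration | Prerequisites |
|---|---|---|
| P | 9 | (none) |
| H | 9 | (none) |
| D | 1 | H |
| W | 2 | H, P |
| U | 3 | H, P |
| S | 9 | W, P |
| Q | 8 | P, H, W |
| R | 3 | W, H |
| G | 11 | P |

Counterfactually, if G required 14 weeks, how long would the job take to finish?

23

The binding path is P→G = 9+11 = 20; finish at 20 weeks.
G is on the critical path; changing it to 14 makes that path 23 weeks.
That remains the longest chain; total 23 weeks.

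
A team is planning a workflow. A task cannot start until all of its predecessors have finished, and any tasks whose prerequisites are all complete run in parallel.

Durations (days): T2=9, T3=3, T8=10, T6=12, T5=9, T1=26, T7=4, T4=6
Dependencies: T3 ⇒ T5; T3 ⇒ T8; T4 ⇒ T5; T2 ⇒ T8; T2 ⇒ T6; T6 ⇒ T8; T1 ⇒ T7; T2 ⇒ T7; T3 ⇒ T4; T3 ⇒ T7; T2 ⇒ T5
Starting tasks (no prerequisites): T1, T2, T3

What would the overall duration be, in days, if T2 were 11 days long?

The binding path is T2→T6→T8 = 9+12+10 = 31; finish at 31 days.
T2 is on the critical path; changing it to 11 makes that path 33 days.
The critical path is still T2→T6→T8; finish is now 33 days.

33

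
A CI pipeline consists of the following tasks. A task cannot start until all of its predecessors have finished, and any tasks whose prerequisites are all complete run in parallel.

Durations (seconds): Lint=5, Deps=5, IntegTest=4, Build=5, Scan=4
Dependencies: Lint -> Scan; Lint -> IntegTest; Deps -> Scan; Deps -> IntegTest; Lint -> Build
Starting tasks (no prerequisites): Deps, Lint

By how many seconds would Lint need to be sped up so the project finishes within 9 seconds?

Current finish: 10 seconds; target: 9.
Lint is on every critical path, so each second cut from Lint cuts the finish by one (this holds down to a finish of 9).
Need 10 − 9 = 1 second off Lint → Lint becomes 4 seconds, finish becomes 9.

1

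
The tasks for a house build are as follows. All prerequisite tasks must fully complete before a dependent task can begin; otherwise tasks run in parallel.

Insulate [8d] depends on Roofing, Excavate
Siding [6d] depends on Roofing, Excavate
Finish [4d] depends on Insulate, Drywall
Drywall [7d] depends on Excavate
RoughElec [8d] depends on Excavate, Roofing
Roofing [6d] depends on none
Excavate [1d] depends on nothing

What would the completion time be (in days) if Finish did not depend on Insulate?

With the dependency in place, Roofing→Insulate→Finish = 6+8+4 = 18 sets the finish at 18 days.
Without Insulate→Finish, Finish's earliest start moves from 14 to 8.
After: Roofing→RoughElec = 6+8 = 14 → 14 days.

14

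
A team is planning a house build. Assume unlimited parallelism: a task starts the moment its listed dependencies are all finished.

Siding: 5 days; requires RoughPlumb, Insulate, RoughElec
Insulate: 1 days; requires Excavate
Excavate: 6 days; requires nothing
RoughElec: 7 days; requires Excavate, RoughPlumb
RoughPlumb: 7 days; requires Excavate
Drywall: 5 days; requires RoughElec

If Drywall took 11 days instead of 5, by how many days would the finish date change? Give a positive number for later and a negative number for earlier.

The binding path is Excavate→RoughPlumb→RoughElec→Drywall = 6+7+7+5 = 25; finish at 25 days.
Since Drywall is critical, the +6 change carries straight to that chain (now 31 days).
No other chain overtakes it, so the finish is 31 days.
Change in finish: 31 − 25 = +6 days.

6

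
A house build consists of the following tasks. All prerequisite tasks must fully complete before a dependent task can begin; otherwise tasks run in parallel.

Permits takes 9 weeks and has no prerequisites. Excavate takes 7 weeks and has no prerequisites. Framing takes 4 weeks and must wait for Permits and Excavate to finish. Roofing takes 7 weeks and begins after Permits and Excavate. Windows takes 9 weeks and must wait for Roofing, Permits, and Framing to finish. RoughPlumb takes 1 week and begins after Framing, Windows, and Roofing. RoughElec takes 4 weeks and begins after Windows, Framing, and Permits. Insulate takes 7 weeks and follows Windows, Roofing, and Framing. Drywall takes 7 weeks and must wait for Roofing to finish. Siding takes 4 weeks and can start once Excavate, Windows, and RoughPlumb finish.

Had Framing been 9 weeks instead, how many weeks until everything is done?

Actual critical path: Permits→Roofing→Windows→Insulate = 9+7+9+7 = 32 ⇒ 32 weeks.
Framing is off the critical path — its longest chain is 29 weeks, giving 3 of slack.
New critical path: Permits→Framing→Windows→Insulate = 9+9+9+7 = 34 ⇒ 34 weeks.

34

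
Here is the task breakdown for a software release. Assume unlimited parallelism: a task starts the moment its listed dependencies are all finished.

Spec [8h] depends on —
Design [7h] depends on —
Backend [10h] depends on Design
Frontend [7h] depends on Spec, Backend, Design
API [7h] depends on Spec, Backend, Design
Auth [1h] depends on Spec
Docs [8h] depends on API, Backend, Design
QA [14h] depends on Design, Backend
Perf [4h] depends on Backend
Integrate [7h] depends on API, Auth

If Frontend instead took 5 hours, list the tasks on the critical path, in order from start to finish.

Design, Backend, API, Docs

Actual critical path: Design→Backend→API→Docs = 7+10+7+8 = 32 ⇒ 32 hours.
Frontend has 8 hours of float (longest path through it is 24).
The critical path is still Design→Backend→API→Docs; finish is now 32 hours.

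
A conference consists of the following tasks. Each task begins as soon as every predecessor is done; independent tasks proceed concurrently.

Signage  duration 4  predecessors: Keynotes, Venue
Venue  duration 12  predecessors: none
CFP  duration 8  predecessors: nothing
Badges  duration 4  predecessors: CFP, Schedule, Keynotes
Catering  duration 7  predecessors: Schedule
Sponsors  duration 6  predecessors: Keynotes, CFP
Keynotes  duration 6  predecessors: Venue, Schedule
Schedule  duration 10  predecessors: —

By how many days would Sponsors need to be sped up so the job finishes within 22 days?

2

Current finish: 24 days; target: 22.
Sponsors is on every critical path, so each day cut from Sponsors cuts the finish by one (this holds down to a finish of 22).
Need 24 − 22 = 2 days off Sponsors → Sponsors becomes 4 days, finish becomes 22.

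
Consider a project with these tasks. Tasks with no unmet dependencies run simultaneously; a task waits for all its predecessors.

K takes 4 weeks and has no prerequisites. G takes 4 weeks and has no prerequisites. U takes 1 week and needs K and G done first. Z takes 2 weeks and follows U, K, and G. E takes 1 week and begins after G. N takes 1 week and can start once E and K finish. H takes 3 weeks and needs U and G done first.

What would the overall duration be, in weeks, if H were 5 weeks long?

10

Actual critical path: K→U→H = 4+1+3 = 8 ⇒ 8 weeks.
H is on the critical path; changing it to 5 makes that path 10 weeks.
No other chain overtakes it, so the finish is 10 weeks.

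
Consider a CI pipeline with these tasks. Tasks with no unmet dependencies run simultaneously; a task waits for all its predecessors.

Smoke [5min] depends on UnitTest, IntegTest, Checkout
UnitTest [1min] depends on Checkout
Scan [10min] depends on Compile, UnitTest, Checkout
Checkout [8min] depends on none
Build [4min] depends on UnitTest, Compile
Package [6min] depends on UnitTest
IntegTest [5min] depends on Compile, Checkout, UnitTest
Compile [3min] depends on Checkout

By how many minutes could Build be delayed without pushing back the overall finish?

6

Checkout→Compile→IntegTest→Smoke = 8+3+5+5 = 21 sets the makespan at 21 minutes.
Longest path through Build: 15 minutes (earliest finish 15, latest finish 21).
Slack of Build = 17 − 11 = 6 minutes.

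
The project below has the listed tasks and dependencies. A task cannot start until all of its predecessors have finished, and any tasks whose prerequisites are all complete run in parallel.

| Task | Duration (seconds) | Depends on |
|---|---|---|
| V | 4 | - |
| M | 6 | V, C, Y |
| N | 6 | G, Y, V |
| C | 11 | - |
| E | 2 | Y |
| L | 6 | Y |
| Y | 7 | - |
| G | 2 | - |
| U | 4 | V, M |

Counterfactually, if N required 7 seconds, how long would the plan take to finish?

As given, the longest chain is C→M→U = 11+6+4 = 21, so the finish is 21 seconds.
N has 8 seconds of float (longest path through it is 13).
The critical path is still C→M→U; finish is now 21 seconds.

21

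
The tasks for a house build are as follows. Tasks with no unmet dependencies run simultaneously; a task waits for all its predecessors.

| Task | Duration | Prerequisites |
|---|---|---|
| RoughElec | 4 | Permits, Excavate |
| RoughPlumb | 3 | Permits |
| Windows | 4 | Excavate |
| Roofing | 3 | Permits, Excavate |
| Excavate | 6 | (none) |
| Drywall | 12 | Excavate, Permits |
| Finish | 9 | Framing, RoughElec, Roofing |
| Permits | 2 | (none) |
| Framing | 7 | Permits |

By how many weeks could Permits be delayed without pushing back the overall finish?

Critical path: Excavate→RoughElec→Finish = 6+4+9 = 19, so the finish is 19 weeks.
Permits finishes as early as 2 and must finish by 3.
Slack of Permits = 1 − 0 = 1 week.

1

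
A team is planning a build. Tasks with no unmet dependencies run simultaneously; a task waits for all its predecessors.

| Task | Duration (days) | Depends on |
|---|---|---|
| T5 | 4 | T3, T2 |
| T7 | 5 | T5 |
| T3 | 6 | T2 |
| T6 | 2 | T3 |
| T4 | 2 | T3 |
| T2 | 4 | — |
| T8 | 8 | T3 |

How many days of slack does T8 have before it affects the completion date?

T2→T3→T5→T7 = 4+6+4+5 = 19 sets the makespan at 19 days.
The longest chain containing T8 totals 18 days.
So T8 can slip 19 − 18 = 1 day.

1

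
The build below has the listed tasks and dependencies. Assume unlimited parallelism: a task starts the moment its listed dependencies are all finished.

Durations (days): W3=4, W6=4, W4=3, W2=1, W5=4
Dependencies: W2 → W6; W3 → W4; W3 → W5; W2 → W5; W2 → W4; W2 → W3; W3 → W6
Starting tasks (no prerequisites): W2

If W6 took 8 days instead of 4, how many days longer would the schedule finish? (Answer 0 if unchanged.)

4

Baseline: W2→W3→W6 = 1+4+4 = 9 → 9 days.
Since W6 is critical, the +4 change carries straight to that chain (now 13 days).
That remains the longest chain; total 13 days.
Change in finish: 13 − 9 = +4 days.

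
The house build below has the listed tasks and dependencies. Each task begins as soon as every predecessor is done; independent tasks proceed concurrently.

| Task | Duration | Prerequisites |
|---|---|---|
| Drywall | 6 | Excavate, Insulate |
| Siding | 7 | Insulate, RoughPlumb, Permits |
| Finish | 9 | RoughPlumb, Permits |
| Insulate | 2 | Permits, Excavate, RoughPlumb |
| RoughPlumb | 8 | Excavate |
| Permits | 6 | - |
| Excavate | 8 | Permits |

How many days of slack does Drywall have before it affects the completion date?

The longest chain is Permits→Excavate→RoughPlumb→Insulate→Siding = 6+8+8+2+7 = 31; overall finish 31 days.
Longest path through Drywall: 30 days (earliest finish 30, latest finish 31).
Float = 31 − 30 = 1.

1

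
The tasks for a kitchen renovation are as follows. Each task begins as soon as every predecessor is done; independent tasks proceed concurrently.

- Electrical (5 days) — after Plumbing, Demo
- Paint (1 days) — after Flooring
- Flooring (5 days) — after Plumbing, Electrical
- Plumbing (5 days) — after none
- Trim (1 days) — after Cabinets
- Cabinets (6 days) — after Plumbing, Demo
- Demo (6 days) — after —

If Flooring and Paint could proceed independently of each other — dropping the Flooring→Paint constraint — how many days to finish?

16

Before: longest chain Demo→Electrical→Flooring→Paint = 6+5+5+1 = 17, finish 17.
Without Flooring→Paint, Paint's earliest start moves from 16 to 0.
New critical path: Demo→Electrical→Flooring = 6+5+5 = 16 ⇒ 16 days.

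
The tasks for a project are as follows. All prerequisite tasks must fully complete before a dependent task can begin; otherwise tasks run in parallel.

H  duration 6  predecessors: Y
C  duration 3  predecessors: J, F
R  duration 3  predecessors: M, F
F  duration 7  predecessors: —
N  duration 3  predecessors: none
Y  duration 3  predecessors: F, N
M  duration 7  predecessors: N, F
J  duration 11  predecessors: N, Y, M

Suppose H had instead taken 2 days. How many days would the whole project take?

28

The binding path is F→M→J→C = 7+7+11+3 = 28; finish at 28 days.
H is off the critical path — its longest chain is 16 days, giving 12 of slack.
That remains the longest chain; total 28 days.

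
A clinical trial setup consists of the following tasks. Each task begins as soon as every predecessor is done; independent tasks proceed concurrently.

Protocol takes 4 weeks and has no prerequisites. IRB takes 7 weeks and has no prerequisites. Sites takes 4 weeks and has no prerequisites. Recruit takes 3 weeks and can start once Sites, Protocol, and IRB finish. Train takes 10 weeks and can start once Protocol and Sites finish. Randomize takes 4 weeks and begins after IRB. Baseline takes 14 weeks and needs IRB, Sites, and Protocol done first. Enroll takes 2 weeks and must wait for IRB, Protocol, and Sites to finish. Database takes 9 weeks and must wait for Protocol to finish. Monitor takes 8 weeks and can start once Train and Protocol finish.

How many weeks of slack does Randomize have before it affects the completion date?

Protocol→Train→Monitor = 4+10+8 = 22 sets the makespan at 22 weeks.
Randomize finishes as early as 11 and must finish by 22.
So Randomize can slip 22 − 11 = 11 weeks.

11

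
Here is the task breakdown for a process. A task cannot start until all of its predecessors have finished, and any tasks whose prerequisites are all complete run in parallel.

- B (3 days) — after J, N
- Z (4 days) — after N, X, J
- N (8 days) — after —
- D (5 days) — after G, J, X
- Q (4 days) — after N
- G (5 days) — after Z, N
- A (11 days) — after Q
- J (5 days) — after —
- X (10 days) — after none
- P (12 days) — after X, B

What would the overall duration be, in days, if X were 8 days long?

Baseline: X→Z→G→D = 10+4+5+5 = 24 → 24 days.
X lies on that path, so at 8 days the path becomes 22 days.
Now N→B→P = 8+3+12 = 23 is longest, so the finish becomes 23 days.

23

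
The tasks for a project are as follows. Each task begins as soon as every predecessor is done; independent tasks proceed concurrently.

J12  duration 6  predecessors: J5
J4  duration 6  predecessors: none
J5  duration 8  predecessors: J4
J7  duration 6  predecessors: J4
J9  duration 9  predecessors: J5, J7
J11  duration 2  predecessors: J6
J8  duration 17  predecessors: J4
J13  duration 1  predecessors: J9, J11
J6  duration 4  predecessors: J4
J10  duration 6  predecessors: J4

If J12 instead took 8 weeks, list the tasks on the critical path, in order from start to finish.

The binding path is J4→J5→J9→J13 = 6+8+9+1 = 24; finish at 24 weeks.
J12 is off the critical path — its longest chain is 20 weeks, giving 4 of slack.
No other chain overtakes it, so the finish is 24 weeks.

J4, J5, J9, J13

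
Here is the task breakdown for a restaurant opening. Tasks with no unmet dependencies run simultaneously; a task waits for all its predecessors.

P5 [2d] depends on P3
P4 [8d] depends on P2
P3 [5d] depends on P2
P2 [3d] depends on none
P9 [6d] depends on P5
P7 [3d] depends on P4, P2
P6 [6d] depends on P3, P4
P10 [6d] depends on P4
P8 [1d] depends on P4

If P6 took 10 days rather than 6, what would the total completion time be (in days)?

21

Baseline: P2→P4→P6 = 3+8+6 = 17 → 17 days.
Since P6 is critical, the +4 change carries straight to that chain (now 21 days).
That remains the longest chain; total 21 days.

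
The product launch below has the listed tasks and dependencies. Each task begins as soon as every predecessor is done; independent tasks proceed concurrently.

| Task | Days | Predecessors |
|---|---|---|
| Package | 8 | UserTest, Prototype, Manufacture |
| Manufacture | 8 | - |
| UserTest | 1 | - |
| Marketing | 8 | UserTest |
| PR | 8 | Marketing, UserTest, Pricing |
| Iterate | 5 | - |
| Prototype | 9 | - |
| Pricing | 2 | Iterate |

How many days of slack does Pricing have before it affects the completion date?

2

Prototype→Package = 9+8 = 17 sets the makespan at 17 days.
The longest chain containing Pricing totals 15 days.
So Pricing can slip 9 − 7 = 2 days.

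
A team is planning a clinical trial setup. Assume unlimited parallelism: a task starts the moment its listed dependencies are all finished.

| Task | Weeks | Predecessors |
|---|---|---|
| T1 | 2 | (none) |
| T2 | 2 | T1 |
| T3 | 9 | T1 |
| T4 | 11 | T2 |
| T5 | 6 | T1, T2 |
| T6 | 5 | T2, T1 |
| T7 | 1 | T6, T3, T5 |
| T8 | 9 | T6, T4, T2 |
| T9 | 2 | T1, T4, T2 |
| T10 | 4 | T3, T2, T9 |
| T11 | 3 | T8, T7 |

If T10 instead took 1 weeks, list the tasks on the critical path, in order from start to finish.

Critical path before the change: T1→T2→T4→T8→T11 = 2+2+11+9+3 = 27 giving 27 weeks.
The longest path through T10 is only 21 weeks, so T10 has float 6.
No other chain overtakes it, so the finish is 27 weeks.

T1, T2, T4, T8, T11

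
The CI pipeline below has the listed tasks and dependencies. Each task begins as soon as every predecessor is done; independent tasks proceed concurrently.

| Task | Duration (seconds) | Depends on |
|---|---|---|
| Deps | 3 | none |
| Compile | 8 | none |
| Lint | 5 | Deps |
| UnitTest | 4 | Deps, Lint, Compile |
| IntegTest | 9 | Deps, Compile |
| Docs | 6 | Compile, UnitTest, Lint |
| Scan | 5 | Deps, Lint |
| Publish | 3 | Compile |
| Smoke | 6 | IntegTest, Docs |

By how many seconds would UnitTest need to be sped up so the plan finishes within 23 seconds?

Current finish: 24 seconds; target: 23.
UnitTest is on every critical path, so each second cut from UnitTest cuts the finish by one (this holds down to a finish of 23).
Need 24 − 23 = 1 second off UnitTest → UnitTest becomes 3 seconds, finish becomes 23.

1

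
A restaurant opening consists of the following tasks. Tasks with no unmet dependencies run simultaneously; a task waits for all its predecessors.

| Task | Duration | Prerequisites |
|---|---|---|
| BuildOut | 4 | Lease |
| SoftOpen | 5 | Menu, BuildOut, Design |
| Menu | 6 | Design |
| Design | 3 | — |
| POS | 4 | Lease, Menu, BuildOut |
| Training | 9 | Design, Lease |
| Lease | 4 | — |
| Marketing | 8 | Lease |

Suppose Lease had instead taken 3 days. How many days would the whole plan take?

14

The binding path is Design→Menu→SoftOpen = 3+6+5 = 14; finish at 14 days.
Lease has 1 day of float (longest path through it is 13).
That remains the longest chain; total 14 days.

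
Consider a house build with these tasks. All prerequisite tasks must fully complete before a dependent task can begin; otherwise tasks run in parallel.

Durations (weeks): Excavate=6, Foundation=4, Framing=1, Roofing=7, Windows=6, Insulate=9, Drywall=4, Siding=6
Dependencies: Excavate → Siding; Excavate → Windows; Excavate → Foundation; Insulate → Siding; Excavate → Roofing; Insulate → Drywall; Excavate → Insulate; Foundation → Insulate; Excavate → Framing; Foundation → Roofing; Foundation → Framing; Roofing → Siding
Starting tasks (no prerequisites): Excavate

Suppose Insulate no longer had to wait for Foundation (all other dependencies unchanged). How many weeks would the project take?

With the dependency in place, Excavate→Foundation→Insulate→Siding = 6+4+9+6 = 25 sets the finish at 25 weeks.
Without Foundation→Insulate, Insulate's earliest start moves from 10 to 6.
After: Excavate→Foundation→Roofing→Siding = 6+4+7+6 = 23 → 23 weeks.

23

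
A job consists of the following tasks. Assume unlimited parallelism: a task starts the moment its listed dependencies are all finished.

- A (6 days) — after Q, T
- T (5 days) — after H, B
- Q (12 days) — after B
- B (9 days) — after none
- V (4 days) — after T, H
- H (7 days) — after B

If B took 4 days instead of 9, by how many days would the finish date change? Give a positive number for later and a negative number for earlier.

-5

Actual critical path: B→H→T→A = 9+7+5+6 = 27 ⇒ 27 days.
B is on the critical path; changing it to 4 makes that path 22 days.
The critical path is still B→H→T→A; finish is now 22 days.
Change in finish: 22 − 27 = -5 days.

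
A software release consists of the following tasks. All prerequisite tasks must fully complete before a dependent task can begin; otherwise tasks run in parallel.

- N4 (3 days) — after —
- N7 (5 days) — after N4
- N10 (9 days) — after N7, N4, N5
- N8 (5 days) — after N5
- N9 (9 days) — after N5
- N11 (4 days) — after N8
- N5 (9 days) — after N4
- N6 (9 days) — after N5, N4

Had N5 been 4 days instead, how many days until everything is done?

17

As given, the longest chain is N4→N5→N6 = 3+9+9 = 21, so the finish is 21 days.
N5 is on the critical path; changing it to 4 makes that path 16 days.
The binding chain switches to N4→N7→N10 = 3+5+9 = 17; finish 17 days.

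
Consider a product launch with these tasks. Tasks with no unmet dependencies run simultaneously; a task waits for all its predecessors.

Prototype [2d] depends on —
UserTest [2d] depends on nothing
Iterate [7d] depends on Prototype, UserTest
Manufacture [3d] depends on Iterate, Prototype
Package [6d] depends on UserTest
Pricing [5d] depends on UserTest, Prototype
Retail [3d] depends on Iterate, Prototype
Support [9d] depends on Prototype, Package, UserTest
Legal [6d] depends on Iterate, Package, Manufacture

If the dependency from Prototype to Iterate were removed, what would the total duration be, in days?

Original critical path: Prototype→Iterate→Manufacture→Legal = 2+7+3+6 = 18 ⇒ 18 days.
Dropping Prototype→Iterate doesn't change Iterate's earliest start (2); another predecessor still binds.
New critical path: UserTest→Iterate→Manufacture→Legal = 2+7+3+6 = 18 ⇒ 18 days.

18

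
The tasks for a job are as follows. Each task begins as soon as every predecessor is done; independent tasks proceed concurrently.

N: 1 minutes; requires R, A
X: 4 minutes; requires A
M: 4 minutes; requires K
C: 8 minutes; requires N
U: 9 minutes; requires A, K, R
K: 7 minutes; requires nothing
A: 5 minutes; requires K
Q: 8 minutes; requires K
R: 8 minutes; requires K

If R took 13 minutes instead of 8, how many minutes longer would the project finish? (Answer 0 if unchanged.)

Actual critical path: K→R→U = 7+8+9 = 24 ⇒ 24 minutes.
R lies on that path, so at 13 minutes the path becomes 29 minutes.
That remains the longest chain; total 29 minutes.
Change in finish: 29 − 24 = +5 minutes.

5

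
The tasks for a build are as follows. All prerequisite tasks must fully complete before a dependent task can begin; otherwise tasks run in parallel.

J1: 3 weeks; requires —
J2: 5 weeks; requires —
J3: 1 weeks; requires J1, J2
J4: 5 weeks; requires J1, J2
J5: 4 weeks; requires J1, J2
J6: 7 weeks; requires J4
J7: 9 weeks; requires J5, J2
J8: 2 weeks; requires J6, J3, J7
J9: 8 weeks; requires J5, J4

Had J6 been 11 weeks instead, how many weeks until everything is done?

Actual critical path: J2→J5→J7→J8 = 5+4+9+2 = 20 ⇒ 20 weeks.
J6 has 1 week of float (longest path through it is 19).
New critical path: J2→J4→J6→J8 = 5+5+11+2 = 23 ⇒ 23 weeks.

23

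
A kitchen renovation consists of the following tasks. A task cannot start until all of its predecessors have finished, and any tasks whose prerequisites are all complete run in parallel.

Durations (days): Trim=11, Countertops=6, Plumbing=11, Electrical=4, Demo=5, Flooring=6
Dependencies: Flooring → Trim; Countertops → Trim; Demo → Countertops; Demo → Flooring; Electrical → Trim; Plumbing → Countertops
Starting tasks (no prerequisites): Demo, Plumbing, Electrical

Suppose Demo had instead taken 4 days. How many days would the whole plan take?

As given, the longest chain is Plumbing→Countertops→Trim = 11+6+11 = 28, so the finish is 28 days.
Demo has 6 days of float (longest path through it is 22).
That remains the longest chain; total 28 days.

28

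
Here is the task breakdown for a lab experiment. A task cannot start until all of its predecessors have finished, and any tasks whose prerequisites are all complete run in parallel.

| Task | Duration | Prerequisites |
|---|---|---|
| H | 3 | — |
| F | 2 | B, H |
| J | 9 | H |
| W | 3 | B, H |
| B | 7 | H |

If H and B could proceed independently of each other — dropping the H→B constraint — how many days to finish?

12

Before: longest chain H→B→W = 3+7+3 = 13, finish 13.
Without H→B, B's earliest start moves from 3 to 0.
New critical path: H→J = 3+9 = 12 ⇒ 12 days.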